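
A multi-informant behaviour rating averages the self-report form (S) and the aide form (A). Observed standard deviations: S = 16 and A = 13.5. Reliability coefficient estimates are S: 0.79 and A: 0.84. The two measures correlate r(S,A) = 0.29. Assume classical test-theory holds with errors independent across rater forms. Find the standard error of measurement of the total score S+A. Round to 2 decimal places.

Var(total) = 438.25 + 125.28 = 563.53.
True-score variance = 355.33 + 125.28 = 480.61, so reliability = 0.8529.
Error variance = 563.53 − 480.61 = 82.92; SEM = √82.92 = 9.11.

9.11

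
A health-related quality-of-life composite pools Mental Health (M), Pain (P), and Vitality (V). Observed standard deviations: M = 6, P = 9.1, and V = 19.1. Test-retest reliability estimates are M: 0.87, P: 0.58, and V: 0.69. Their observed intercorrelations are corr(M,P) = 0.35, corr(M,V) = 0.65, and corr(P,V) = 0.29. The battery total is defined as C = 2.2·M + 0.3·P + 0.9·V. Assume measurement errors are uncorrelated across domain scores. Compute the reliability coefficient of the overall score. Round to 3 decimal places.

0.858

Var(C) = 2.2²·6² + 0.3²·9.1² + 0.9²·19.1² + 2·[0.66·6·9.1·0.35 + 1.98·6·19.1·0.65 + 0.27·9.1·19.1·0.29] = 477.189 + 347.424 = 824.613.
With uncorrelated errors the cross-covariances are all true-score covariance, so they carry over unchanged; only the diagonal terms shrink to ρᵢσᵢ².
True-score variance = [2.2²·6²·0.87 + 0.3²·9.1²·0.58 + 0.9²·19.1²·0.69] + 347.424 = 359.804 + 347.424 = 707.228.
Reliability = 707.228 / 824.613 = 0.858.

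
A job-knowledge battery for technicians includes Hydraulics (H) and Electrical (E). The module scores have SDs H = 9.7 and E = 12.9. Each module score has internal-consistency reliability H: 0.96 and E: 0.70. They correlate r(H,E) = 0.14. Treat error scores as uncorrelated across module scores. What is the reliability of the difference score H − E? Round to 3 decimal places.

0.762

Var(H−E) = 9.7² + 12.9² − 2·9.7·12.9·0.14 = 260.5 − 35.0364 = 225.464.
With uncorrelated errors the cross-covariances are all true-score covariance, so they carry over unchanged; only the diagonal terms shrink to ρᵢσᵢ².
True-score variance = [9.7²·0.96 + 12.9²·0.70] − 35.0364 = 206.813 − 35.0364 = 171.777.
Reliability = 171.777 / 225.464 = 0.762.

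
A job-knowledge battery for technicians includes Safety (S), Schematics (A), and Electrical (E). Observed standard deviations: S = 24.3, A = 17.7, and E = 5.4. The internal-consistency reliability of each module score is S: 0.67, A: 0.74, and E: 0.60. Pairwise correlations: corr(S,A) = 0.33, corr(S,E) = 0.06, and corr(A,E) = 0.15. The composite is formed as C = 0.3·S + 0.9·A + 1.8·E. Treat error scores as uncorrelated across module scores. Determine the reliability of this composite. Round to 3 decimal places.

0.772

Var(C) = 0.3²·24.3² + 0.9²·17.7² + 1.8²·5.4² + 2·[0.27·24.3·17.7·0.33 + 0.54·24.3·5.4·0.06 + 1.62·17.7·5.4·0.15] = 401.387 + 131.601 = 532.988.
Under uncorrelated errors the observed covariances equal the true-score covariances, so only the own-variance terms attenuate.
True-score variance = [0.3²·24.3²·0.67 + 0.9²·17.7²·0.74 + 1.8²·5.4²·0.60] + 131.601 = 280.08 + 131.601 = 411.68.
Reliability = 411.68 / 532.988 = 0.772.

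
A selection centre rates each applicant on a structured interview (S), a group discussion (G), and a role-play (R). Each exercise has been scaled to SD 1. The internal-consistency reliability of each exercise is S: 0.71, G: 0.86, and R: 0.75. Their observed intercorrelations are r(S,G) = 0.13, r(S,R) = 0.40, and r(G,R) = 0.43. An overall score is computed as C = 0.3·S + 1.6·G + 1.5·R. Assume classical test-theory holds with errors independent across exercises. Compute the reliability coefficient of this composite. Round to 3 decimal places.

0.873

Var(C) = 0.3² + 1.6² + 1.5² + 2·[0.48·0.13 + 0.45·0.40 + 2.4·0.43] = 4.9 + 2.5488 = 7.4488.
Because errors are independent across components, Cov(Tᵢ,Tⱼ) = Cov(Xᵢ,Xⱼ); the off-diagonal part of the true-score variance is the same as above.
True-score variance = [0.3²·0.71 + 1.6²·0.86 + 1.5²·0.75] + 2.5488 = 3.953 + 2.5488 = 6.5018.
Reliability = 6.5018 / 7.4488 = 0.873.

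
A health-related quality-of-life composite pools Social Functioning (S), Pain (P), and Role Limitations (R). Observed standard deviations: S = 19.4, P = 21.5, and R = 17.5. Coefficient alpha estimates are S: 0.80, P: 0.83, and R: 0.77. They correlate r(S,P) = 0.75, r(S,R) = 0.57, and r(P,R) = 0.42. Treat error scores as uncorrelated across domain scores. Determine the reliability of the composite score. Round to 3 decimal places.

Var(S+P+R) = 19.4² + 21.5² + 17.5² + 2·[19.4·21.5·0.75 + 19.4·17.5·0.57 + 21.5·17.5·0.42] = 1144.86 + 1328.73 = 2473.59.
Under uncorrelated errors the observed covariances equal the true-score covariances, so only the own-variance terms attenuate.
True-score variance = [19.4²·0.80 + 21.5²·0.83 + 17.5²·0.77] + 1328.73 = 920.568 + 1328.73 = 2249.3.
Reliability = 2249.3 / 2473.59 = 0.909.

0.909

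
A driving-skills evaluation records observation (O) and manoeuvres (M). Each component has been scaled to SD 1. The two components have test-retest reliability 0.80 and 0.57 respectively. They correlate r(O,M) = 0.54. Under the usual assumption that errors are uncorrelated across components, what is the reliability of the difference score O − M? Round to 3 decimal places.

Var(O−M) = 1 + 1 − 2·0.54 = 2 − 1.08 = 0.92.
With uncorrelated errors the cross-covariances are all true-score covariance, so they carry over unchanged; only the diagonal terms shrink to ρᵢσᵢ².
True-score variance = [0.80 + 0.57] − 1.08 = 1.37 − 1.08 = 0.29.
Reliability = 0.29 / 0.92 = 0.315.

0.315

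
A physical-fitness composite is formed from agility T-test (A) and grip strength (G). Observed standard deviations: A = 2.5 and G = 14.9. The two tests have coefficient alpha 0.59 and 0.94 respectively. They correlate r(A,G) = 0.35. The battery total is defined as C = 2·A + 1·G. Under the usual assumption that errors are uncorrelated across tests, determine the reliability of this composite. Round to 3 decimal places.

0.921

Var(C) = 2²·2.5² + 14.9² + 2·[2·2.5·14.9·0.35] = 247.01 + 52.15 = 299.16.
Under uncorrelated errors the observed covariances equal the true-score covariances, so only the own-variance terms attenuate.
True-score variance = [2²·2.5²·0.59 + 14.9²·0.94] + 52.15 = 223.439 + 52.15 = 275.589.
Reliability = 275.589 / 299.16 = 0.921.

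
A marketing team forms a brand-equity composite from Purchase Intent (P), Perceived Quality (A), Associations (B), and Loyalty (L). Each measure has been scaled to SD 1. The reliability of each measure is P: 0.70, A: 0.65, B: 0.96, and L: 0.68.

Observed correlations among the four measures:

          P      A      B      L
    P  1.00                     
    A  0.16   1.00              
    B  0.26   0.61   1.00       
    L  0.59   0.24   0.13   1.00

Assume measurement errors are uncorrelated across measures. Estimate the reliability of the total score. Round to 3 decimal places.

0.873

Var(P+A+B+L) = 4 + 2·[0.16 + 0.26 + 0.59 + 0.61 + 0.24 + 0.13] = 4 + 3.98 = 7.98.
Because errors are independent across components, Cov(Tᵢ,Tⱼ) = Cov(Xᵢ,Xⱼ); the off-diagonal part of the true-score variance is the same as above.
True-score variance = [0.70 + 0.65 + 0.96 + 0.68] + 3.98 = 2.99 + 3.98 = 6.97.
Reliability = 6.97 / 7.98 = 0.873.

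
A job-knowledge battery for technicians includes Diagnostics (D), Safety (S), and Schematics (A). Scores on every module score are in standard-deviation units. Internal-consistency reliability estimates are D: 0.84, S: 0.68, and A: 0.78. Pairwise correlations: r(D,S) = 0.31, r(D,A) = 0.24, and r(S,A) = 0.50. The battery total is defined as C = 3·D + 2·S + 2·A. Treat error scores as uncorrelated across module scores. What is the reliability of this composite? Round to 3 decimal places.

Var(C) = 3² + 2² + 2² + 2·[6·0.31 + 6·0.24 + 4·0.50] = 17 + 10.6 = 27.6.
Under uncorrelated errors the observed covariances equal the true-score covariances, so only the own-variance terms attenuate.
True-score variance = [3²·0.84 + 2²·0.68 + 2²·0.78] + 10.6 = 13.4 + 10.6 = 24.
Reliability = 24 / 27.6 = 0.870.

0.870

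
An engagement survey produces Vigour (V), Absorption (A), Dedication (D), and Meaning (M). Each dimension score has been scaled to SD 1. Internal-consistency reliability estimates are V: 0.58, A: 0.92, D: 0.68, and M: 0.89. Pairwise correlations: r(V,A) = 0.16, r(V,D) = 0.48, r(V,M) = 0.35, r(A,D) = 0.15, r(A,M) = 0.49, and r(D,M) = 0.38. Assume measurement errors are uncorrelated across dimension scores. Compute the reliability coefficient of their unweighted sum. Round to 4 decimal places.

0.8840

Var(V+A+D+M) = 4 + 2·[0.16 + 0.48 + 0.35 + 0.15 + 0.49 + 0.38] = 4 + 4.02 = 8.02.
Because errors are independent across components, Cov(Tᵢ,Tⱼ) = Cov(Xᵢ,Xⱼ); the off-diagonal part of the true-score variance is the same as above.
True-score variance = [0.58 + 0.92 + 0.68 + 0.89] + 4.02 = 3.07 + 4.02 = 7.09.
Reliability = 7.09 / 8.02 = 0.8840.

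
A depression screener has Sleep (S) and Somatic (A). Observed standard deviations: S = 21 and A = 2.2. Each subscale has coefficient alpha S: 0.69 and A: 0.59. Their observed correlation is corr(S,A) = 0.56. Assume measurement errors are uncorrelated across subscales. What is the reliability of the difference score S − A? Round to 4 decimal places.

Var(S−A) = 21² + 2.2² − 2·21·2.2·0.56 = 445.84 − 51.744 = 394.096.
Because errors are independent across components, Cov(Tᵢ,Tⱼ) = Cov(Xᵢ,Xⱼ); the off-diagonal part of the true-score variance is the same as above.
True-score variance = [21²·0.69 + 2.2²·0.59] − 51.744 = 307.146 − 51.744 = 255.402.
Reliability = 255.402 / 394.096 = 0.6481.

0.6481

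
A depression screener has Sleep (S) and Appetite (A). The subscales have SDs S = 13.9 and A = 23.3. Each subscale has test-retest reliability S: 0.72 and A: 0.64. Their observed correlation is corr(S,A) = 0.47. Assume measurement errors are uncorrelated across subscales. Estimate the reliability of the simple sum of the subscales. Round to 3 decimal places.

Var(S+A) = 13.9² + 23.3² + 2·[13.9·23.3·0.47] = 736.1 + 304.438 = 1040.54.
Under uncorrelated errors the observed covariances equal the true-score covariances, so only the own-variance terms attenuate.
True-score variance = [13.9²·0.72 + 23.3²·0.64] + 304.438 = 486.561 + 304.438 = 790.999.
Reliability = 790.999 / 1040.54 = 0.760.

0.760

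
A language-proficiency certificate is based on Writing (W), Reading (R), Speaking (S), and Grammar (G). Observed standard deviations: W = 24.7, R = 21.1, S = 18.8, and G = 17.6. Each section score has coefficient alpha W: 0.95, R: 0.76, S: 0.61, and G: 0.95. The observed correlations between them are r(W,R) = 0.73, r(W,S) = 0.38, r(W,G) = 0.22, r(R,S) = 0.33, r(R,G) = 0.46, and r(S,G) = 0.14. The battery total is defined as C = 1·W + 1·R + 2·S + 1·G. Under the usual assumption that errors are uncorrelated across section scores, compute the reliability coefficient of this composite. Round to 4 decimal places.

0.8717

Var(C) = 24.7² + 21.1² + 2²·18.8² + 17.6² + 2·[24.7·21.1·0.73 + 2·24.7·18.8·0.38 + 24.7·17.6·0.22 + 2·21.1·18.8·0.33 + 21.1·17.6·0.46 + 2·18.8·17.6·0.14] = 2778.82 + 2708.57 = 5487.39.
With uncorrelated errors the cross-covariances are all true-score covariance, so they carry over unchanged; only the diagonal terms shrink to ρᵢσᵢ².
True-score variance = [24.7²·0.95 + 21.1²·0.76 + 2²·18.8²·0.61 + 17.6²·0.95] + 2708.57 = 2074.61 + 2708.57 = 4783.18.
Reliability = 4783.18 / 5487.39 = 0.8717.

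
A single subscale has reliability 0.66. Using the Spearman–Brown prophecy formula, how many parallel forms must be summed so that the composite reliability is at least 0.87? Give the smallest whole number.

4

k ≥ ρ*(1−ρ₁)/(ρ₁(1−ρ*)) = 0.87·0.34 / (0.66·0.13) = 3.448.
Smallest integer k = 4.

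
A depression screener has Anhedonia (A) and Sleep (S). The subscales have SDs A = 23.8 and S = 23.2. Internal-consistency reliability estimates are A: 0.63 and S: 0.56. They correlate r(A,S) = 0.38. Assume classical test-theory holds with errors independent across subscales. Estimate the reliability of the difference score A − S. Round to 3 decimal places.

0.348

Var(A−S) = 23.8² + 23.2² − 2·23.8·23.2·0.38 = 1104.68 − 419.642 = 685.038.
Under uncorrelated errors the observed covariances equal the true-score covariances, so only the own-variance terms attenuate.
True-score variance = [23.8²·0.63 + 23.2²·0.56] − 419.642 = 658.272 − 419.642 = 238.63.
Reliability = 238.63 / 685.038 = 0.348.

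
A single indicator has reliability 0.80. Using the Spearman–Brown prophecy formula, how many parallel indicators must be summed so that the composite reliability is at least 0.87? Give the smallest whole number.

k ≥ ρ*(1−ρ₁)/(ρ₁(1−ρ*)) = 0.87·0.20 / (0.80·0.13) = 1.673.
Smallest integer k = 2.

2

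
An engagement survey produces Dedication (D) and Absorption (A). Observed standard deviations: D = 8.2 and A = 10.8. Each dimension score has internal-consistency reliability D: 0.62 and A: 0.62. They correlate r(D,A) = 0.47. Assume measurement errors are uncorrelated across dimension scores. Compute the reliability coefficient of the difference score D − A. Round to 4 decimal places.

Var(D−A) = 8.2² + 10.8² − 2·8.2·10.8·0.47 = 183.88 − 83.2464 = 100.634.
Because errors are independent across components, Cov(Tᵢ,Tⱼ) = Cov(Xᵢ,Xⱼ); the off-diagonal part of the true-score variance is the same as above.
True-score variance = [8.2²·0.62 + 10.8²·0.62] − 83.2464 = 114.006 − 83.2464 = 30.7592.
Reliability = 30.7592 / 100.634 = 0.3057.

0.3057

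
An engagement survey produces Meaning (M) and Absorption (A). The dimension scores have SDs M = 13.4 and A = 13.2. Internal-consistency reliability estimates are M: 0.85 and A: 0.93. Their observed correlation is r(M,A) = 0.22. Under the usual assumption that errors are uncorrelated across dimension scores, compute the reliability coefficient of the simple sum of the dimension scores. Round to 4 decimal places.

Var(M+A) = 13.4² + 13.2² + 2·[13.4·13.2·0.22] = 353.8 + 77.8272 = 431.627.
Under uncorrelated errors the observed covariances equal the true-score covariances, so only the own-variance terms attenuate.
True-score variance = [13.4²·0.85 + 13.2²·0.93] + 77.8272 = 314.669 + 77.8272 = 392.496.
Reliability = 392.496 / 431.627 = 0.9093.

0.9093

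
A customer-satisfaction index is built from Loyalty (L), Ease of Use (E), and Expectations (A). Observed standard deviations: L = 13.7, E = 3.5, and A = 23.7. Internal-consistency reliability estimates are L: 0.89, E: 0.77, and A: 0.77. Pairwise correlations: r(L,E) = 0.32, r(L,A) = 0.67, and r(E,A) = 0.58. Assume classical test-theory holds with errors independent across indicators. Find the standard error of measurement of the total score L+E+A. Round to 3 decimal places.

12.355

Var(total) = 761.63 + 561.995 = 1323.62.
True-score variance = 608.978 + 561.995 = 1170.97, so reliability = 0.8847.
Error variance = 1323.62 − 1170.97 = 152.652; SEM = √152.652 = 12.355.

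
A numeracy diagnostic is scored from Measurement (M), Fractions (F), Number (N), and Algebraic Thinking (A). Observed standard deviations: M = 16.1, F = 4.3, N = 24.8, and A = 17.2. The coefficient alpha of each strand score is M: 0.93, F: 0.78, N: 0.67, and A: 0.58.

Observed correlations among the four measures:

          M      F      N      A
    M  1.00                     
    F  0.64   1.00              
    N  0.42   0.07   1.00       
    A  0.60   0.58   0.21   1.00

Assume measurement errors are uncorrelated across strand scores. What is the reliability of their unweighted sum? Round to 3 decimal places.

0.843

Var(M+F+N+A) = 16.1² + 4.3² + 24.8² + 17.2² + 2·[16.1·4.3·0.64 + 16.1·24.8·0.42 + 16.1·17.2·0.60 + 4.3·24.8·0.07 + 4.3·17.2·0.58 + 24.8·17.2·0.21] = 1188.58 + 1036.19 = 2224.77.
With uncorrelated errors the cross-covariances are all true-score covariance, so they carry over unchanged; only the diagonal terms shrink to ρᵢσᵢ².
True-score variance = [16.1²·0.93 + 4.3²·0.78 + 24.8²·0.67 + 17.2²·0.58] + 1036.19 = 839.152 + 1036.19 = 1875.34.
Reliability = 1875.34 / 2224.77 = 0.843.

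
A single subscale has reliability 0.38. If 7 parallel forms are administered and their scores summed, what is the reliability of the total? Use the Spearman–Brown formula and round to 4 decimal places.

ρ_k = kρ / (1 + (k−1)ρ) = 7·0.38 / (1 + 6·0.38) = 2.660 / 3.280 = 0.8110.

0.8110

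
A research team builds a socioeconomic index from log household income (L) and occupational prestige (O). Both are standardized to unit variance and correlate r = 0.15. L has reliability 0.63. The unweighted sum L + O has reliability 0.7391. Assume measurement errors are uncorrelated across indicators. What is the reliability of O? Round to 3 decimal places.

0.770

Var(L+O) = 2 + 2·0.15 = 2.300.
True-score variance = ρ_L + ρ_O + 2·0.15, so 0.7391 = (0.63 + ρ_O + 0.30) / 2.300.
ρ_O = 0.7391·2.300 − 0.63 − 0.30 = 0.770.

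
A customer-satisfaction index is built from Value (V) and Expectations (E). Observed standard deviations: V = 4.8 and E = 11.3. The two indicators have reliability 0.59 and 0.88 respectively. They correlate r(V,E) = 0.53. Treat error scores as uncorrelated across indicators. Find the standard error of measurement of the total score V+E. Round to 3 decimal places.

4.977

Var(total) = 150.73 + 57.4944 = 208.224.
True-score variance = 125.961 + 57.4944 = 183.455, so reliability = 0.8810.
Error variance = 208.224 − 183.455 = 24.7692; SEM = √24.7692 = 4.977.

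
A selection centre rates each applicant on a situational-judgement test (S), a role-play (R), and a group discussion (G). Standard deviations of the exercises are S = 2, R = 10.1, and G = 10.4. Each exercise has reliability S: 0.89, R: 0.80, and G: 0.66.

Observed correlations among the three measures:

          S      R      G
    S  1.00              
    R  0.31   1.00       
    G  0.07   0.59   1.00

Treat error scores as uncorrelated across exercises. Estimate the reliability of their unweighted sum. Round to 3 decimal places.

Var(S+R+G) = 2² + 10.1² + 10.4² + 2·[2·10.1·0.31 + 2·10.4·0.07 + 10.1·10.4·0.59] = 214.17 + 139.383 = 353.553.
With uncorrelated errors the cross-covariances are all true-score covariance, so they carry over unchanged; only the diagonal terms shrink to ρᵢσᵢ².
True-score variance = [2²·0.89 + 10.1²·0.80 + 10.4²·0.66] + 139.383 = 156.554 + 139.383 = 295.937.
Reliability = 295.937 / 353.553 = 0.837.

0.837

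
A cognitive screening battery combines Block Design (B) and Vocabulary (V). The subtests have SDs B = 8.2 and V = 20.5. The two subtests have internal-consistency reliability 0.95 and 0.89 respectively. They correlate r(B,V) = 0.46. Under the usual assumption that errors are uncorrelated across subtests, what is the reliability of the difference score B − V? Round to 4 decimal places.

Var(B−V) = 8.2² + 20.5² − 2·8.2·20.5·0.46 = 487.49 − 154.652 = 332.838.
Because errors are independent across components, Cov(Tᵢ,Tⱼ) = Cov(Xᵢ,Xⱼ); the off-diagonal part of the true-score variance is the same as above.
True-score variance = [8.2²·0.95 + 20.5²·0.89] − 154.652 = 437.9 − 154.652 = 283.248.
Reliability = 283.248 / 332.838 = 0.8510.

0.8510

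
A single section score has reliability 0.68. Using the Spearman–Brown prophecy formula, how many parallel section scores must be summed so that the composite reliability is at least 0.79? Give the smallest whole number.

2

k ≥ ρ*(1−ρ₁)/(ρ₁(1−ρ*)) = 0.79·0.32 / (0.68·0.21) = 1.770.
Smallest integer k = 2.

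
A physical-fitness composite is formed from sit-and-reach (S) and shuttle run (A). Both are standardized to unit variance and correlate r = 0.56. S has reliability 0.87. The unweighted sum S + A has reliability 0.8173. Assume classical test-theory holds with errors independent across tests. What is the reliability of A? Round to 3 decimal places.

Var(S+A) = 2 + 2·0.56 = 3.120.
True-score variance = ρ_S + ρ_A + 2·0.56, so 0.8173 = (0.87 + ρ_A + 1.12) / 3.120.
ρ_A = 0.8173·3.120 − 0.87 − 1.12 = 0.560.

0.560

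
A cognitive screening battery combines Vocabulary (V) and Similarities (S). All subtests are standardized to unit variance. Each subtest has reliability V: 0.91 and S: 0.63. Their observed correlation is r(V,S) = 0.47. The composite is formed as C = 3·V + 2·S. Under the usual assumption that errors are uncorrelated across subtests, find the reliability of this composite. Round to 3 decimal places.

Var(C) = 3² + 2² + 2·[6·0.47] = 13 + 5.64 = 18.64.
Under uncorrelated errors the observed covariances equal the true-score covariances, so only the own-variance terms attenuate.
True-score variance = [3²·0.91 + 2²·0.63] + 5.64 = 10.71 + 5.64 = 16.35.
Reliability = 16.35 / 18.64 = 0.877.

0.877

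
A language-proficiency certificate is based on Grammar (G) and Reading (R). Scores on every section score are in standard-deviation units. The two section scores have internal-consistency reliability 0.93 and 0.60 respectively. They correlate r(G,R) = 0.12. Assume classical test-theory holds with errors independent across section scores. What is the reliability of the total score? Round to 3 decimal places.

0.790

Var(G+R) = 2 + 2·[0.12] = 2 + 0.24 = 2.24.
Because errors are independent across components, Cov(Tᵢ,Tⱼ) = Cov(Xᵢ,Xⱼ); the off-diagonal part of the true-score variance is the same as above.
True-score variance = [0.93 + 0.60] + 0.24 = 1.53 + 0.24 = 1.77.
Reliability = 1.77 / 2.24 = 0.790.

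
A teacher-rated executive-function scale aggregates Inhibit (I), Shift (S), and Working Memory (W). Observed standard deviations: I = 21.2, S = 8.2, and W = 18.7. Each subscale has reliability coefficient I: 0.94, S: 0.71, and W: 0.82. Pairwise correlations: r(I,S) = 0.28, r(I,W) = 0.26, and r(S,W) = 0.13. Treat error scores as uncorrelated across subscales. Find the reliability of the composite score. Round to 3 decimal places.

0.910

Var(I+S+W) = 21.2² + 8.2² + 18.7² + 2·[21.2·8.2·0.28 + 21.2·18.7·0.26 + 8.2·18.7·0.13] = 866.37 + 343.368 = 1209.74.
Under uncorrelated errors the observed covariances equal the true-score covariances, so only the own-variance terms attenuate.
True-score variance = [21.2²·0.94 + 8.2²·0.71 + 18.7²·0.82] + 343.368 = 756.96 + 343.368 = 1100.33.
Reliability = 1100.33 / 1209.74 = 0.910.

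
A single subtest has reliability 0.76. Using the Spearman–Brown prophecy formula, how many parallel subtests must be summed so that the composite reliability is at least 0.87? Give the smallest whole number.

k ≥ ρ*(1−ρ₁)/(ρ₁(1−ρ*)) = 0.87·0.24 / (0.76·0.13) = 2.113.
Smallest integer k = 3.

3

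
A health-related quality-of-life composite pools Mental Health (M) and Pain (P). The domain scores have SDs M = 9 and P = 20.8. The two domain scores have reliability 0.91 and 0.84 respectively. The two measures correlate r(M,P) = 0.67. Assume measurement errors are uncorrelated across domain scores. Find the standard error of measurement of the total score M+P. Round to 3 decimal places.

8.747

Var(total) = 513.64 + 250.848 = 764.488.
True-score variance = 437.128 + 250.848 = 687.976, so reliability = 0.8999.
Error variance = 764.488 − 687.976 = 76.5124; SEM = √76.5124 = 8.747.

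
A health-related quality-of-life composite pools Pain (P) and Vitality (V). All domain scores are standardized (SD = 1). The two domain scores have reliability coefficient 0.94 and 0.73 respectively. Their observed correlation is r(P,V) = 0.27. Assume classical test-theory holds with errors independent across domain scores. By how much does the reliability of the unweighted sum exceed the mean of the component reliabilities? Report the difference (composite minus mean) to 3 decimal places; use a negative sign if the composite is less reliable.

Var(sum) = 2 + 0.54 = 2.54; true-score variance = 1.67 + 0.54 = 2.21; composite reliability = 0.8701.
Mean component reliability = 0.8350.
Difference = 0.8701 − 0.8350 = 0.035.

0.035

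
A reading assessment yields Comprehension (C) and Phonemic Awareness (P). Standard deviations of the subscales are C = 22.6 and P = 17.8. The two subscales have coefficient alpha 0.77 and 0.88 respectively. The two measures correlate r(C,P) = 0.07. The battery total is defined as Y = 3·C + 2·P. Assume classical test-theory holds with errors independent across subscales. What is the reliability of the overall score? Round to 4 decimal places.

0.8050

Var(Y) = 3²·22.6² + 2²·17.8² + 2·[6·22.6·17.8·0.07] = 5864.2 + 337.915 = 6202.12.
Under uncorrelated errors the observed covariances equal the true-score covariances, so only the own-variance terms attenuate.
True-score variance = [3²·22.6²·0.77 + 2²·17.8²·0.88] + 337.915 = 4654.84 + 337.915 = 4992.76.
Reliability = 4992.76 / 6202.12 = 0.8050.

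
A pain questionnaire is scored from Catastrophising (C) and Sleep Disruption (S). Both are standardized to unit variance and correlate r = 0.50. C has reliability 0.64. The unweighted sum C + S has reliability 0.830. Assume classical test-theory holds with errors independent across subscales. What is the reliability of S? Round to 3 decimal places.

Var(C+S) = 2 + 2·0.50 = 3.000.
True-score variance = ρ_C + ρ_S + 2·0.50, so 0.830 = (0.64 + ρ_S + 1.00) / 3.000.
ρ_S = 0.830·3.000 − 0.64 − 1.00 = 0.850.

0.850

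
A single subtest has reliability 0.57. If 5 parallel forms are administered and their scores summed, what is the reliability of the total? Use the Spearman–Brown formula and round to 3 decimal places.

ρ_k = kρ / (1 + (k−1)ρ) = 5·0.57 / (1 + 4·0.57) = 2.850 / 3.280 = 0.869.

0.869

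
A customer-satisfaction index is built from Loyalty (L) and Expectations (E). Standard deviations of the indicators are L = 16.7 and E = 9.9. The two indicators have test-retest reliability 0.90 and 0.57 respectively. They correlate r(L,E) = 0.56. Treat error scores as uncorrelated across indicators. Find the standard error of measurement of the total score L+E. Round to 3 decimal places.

Var(total) = 376.9 + 185.17 = 562.07.
True-score variance = 306.867 + 185.17 = 492.036, so reliability = 0.8754.
Error variance = 562.07 − 492.036 = 70.0333; SEM = √70.0333 = 8.369.

8.369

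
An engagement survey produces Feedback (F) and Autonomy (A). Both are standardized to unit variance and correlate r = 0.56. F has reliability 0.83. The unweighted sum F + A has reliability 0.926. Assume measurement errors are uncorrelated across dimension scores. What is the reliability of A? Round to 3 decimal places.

0.939

Var(F+A) = 2 + 2·0.56 = 3.120.
True-score variance = ρ_F + ρ_A + 2·0.56, so 0.926 = (0.83 + ρ_A + 1.12) / 3.120.
ρ_A = 0.926·3.120 − 0.83 − 1.12 = 0.939.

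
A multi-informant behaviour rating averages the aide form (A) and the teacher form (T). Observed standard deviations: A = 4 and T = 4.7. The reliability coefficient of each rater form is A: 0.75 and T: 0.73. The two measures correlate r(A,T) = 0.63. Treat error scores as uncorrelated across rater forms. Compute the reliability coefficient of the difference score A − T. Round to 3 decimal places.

0.308

Var(A−T) = 4² + 4.7² − 2·4·4.7·0.63 = 38.09 − 23.688 = 14.402.
Because errors are independent across components, Cov(Tᵢ,Tⱼ) = Cov(Xᵢ,Xⱼ); the off-diagonal part of the true-score variance is the same as above.
True-score variance = [4²·0.75 + 4.7²·0.73] − 23.688 = 28.1257 − 23.688 = 4.4377.
Reliability = 4.4377 / 14.402 = 0.308.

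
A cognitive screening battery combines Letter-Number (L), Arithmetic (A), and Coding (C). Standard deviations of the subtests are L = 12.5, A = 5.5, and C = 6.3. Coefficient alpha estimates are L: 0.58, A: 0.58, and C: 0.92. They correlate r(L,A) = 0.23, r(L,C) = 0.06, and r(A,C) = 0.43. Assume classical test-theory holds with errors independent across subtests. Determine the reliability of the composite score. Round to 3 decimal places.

0.726

Var(L+A+C) = 12.5² + 5.5² + 6.3² + 2·[12.5·5.5·0.23 + 12.5·6.3·0.06 + 5.5·6.3·0.43] = 226.19 + 70.874 = 297.064.
With uncorrelated errors the cross-covariances are all true-score covariance, so they carry over unchanged; only the diagonal terms shrink to ρᵢσᵢ².
True-score variance = [12.5²·0.58 + 5.5²·0.58 + 6.3²·0.92] + 70.874 = 144.685 + 70.874 = 215.559.
Reliability = 215.559 / 297.064 = 0.726.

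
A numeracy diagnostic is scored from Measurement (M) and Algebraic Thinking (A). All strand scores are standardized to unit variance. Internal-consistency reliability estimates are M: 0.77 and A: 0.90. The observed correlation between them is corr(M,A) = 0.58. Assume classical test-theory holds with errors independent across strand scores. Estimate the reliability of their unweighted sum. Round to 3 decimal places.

0.896

Var(M+A) = 2 + 2·[0.58] = 2 + 1.16 = 3.16.
Under uncorrelated errors the observed covariances equal the true-score covariances, so only the own-variance terms attenuate.
True-score variance = [0.77 + 0.90] + 1.16 = 1.67 + 1.16 = 2.83.
Reliability = 2.83 / 3.16 = 0.896.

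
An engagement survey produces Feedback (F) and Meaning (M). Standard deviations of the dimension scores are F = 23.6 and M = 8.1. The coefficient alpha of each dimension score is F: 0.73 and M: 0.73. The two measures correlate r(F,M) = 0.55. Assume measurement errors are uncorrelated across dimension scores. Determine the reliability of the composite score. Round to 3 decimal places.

Var(F+M) = 23.6² + 8.1² + 2·[23.6·8.1·0.55] = 622.57 + 210.276 = 832.846.
Because errors are independent across components, Cov(Tᵢ,Tⱼ) = Cov(Xᵢ,Xⱼ); the off-diagonal part of the true-score variance is the same as above.
True-score variance = [23.6²·0.73 + 8.1²·0.73] + 210.276 = 454.476 + 210.276 = 664.752.
Reliability = 664.752 / 832.846 = 0.798.

0.798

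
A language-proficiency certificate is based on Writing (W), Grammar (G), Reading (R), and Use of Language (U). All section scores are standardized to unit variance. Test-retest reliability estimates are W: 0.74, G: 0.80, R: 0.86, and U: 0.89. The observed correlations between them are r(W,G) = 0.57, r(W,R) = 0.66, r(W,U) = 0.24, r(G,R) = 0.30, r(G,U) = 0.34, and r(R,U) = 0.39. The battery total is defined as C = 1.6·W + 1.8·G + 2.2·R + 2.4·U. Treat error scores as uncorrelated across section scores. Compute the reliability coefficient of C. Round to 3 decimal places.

Var(C) = 1.6² + 1.8² + 2.2² + 2.4² + 2·[2.88·0.57 + 3.52·0.66 + 3.84·0.24 + 3.96·0.30 + 4.32·0.34 + 5.28·0.39] = 16.4 + 19.2048 = 35.6048.
Under uncorrelated errors the observed covariances equal the true-score covariances, so only the own-variance terms attenuate.
True-score variance = [1.6²·0.74 + 1.8²·0.80 + 2.2²·0.86 + 2.4²·0.89] + 19.2048 = 13.7752 + 19.2048 = 32.98.
Reliability = 32.98 / 35.6048 = 0.926.

0.926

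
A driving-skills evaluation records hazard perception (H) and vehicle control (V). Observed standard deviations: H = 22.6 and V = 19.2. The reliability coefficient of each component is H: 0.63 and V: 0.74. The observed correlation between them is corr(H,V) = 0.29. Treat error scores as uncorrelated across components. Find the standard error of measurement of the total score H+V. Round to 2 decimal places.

16.88

Var(total) = 879.4 + 251.674 = 1131.07.
True-score variance = 594.572 + 251.674 = 846.246, so reliability = 0.7482.
Error variance = 1131.07 − 846.246 = 284.828; SEM = √284.828 = 16.88.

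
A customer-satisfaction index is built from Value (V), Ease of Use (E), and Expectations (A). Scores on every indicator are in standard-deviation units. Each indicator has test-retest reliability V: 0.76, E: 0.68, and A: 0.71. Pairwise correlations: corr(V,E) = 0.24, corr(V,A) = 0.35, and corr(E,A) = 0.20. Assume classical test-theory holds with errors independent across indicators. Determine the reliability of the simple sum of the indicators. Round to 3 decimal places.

0.814

Var(V+E+A) = 3 + 2·[0.24 + 0.35 + 0.20] = 3 + 1.58 = 4.58.
With uncorrelated errors the cross-covariances are all true-score covariance, so they carry over unchanged; only the diagonal terms shrink to ρᵢσᵢ².
True-score variance = [0.76 + 0.68 + 0.71] + 1.58 = 2.15 + 1.58 = 3.73.
Reliability = 3.73 / 4.58 = 0.814.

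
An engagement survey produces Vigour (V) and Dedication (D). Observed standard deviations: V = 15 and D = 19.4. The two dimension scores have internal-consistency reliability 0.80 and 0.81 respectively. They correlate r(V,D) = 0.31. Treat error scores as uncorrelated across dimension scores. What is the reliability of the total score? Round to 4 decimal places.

Var(V+D) = 15² + 19.4² + 2·[15·19.4·0.31] = 601.36 + 180.42 = 781.78.
With uncorrelated errors the cross-covariances are all true-score covariance, so they carry over unchanged; only the diagonal terms shrink to ρᵢσᵢ².
True-score variance = [15²·0.80 + 19.4²·0.81] + 180.42 = 484.852 + 180.42 = 665.272.
Reliability = 665.272 / 781.78 = 0.8510.

0.8510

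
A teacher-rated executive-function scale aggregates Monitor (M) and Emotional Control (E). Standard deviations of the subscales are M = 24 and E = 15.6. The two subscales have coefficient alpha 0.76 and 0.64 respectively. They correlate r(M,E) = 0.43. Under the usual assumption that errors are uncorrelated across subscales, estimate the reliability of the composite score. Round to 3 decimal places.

0.802

Var(M+E) = 24² + 15.6² + 2·[24·15.6·0.43] = 819.36 + 321.984 = 1141.34.
With uncorrelated errors the cross-covariances are all true-score covariance, so they carry over unchanged; only the diagonal terms shrink to ρᵢσᵢ².
True-score variance = [24²·0.76 + 15.6²·0.64] + 321.984 = 593.51 + 321.984 = 915.494.
Reliability = 915.494 / 1141.34 = 0.802.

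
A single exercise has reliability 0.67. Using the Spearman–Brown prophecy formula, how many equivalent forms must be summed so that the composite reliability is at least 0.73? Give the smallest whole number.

k ≥ ρ*(1−ρ₁)/(ρ₁(1−ρ*)) = 0.73·0.33 / (0.67·0.27) = 1.332.
Smallest integer k = 2.

2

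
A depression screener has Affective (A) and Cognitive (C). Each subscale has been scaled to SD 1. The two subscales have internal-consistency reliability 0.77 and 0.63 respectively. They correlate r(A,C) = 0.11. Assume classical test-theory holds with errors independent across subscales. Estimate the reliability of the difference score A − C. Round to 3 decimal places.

Var(A−C) = 1 + 1 − 2·0.11 = 2 − 0.22 = 1.78.
Because errors are independent across components, Cov(Tᵢ,Tⱼ) = Cov(Xᵢ,Xⱼ); the off-diagonal part of the true-score variance is the same as above.
True-score variance = [0.77 + 0.63] − 0.22 = 1.4 − 0.22 = 1.18.
Reliability = 1.18 / 1.78 = 0.663.

0.663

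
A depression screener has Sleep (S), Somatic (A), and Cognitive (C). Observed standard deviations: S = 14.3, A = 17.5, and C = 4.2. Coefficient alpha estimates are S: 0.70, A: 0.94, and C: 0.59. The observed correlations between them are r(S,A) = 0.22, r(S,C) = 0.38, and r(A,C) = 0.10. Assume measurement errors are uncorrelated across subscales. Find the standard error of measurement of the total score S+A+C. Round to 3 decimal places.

9.325

Var(total) = 528.38 + 170.456 = 698.836.
True-score variance = 441.426 + 170.456 = 611.881, so reliability = 0.8756.
Error variance = 698.836 − 611.881 = 86.9544; SEM = √86.9544 = 9.325.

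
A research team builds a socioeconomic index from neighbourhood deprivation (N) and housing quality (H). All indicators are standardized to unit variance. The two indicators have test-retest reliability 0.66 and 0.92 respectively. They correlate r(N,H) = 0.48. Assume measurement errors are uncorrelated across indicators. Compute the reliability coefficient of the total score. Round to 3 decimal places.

Var(N+H) = 2 + 2·[0.48] = 2 + 0.96 = 2.96.
With uncorrelated errors the cross-covariances are all true-score covariance, so they carry over unchanged; only the diagonal terms shrink to ρᵢσᵢ².
True-score variance = [0.66 + 0.92] + 0.96 = 1.58 + 0.96 = 2.54.
Reliability = 2.54 / 2.96 = 0.858.

0.858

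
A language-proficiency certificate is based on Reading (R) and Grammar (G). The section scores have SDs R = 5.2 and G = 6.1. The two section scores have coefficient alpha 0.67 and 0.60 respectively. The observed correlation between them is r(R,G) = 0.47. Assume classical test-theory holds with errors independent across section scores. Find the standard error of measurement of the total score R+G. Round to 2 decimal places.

4.88

Var(total) = 64.25 + 29.8168 = 94.0668.
True-score variance = 40.4428 + 29.8168 = 70.2596, so reliability = 0.7469.
Error variance = 94.0668 − 70.2596 = 23.8072; SEM = √23.8072 = 4.88.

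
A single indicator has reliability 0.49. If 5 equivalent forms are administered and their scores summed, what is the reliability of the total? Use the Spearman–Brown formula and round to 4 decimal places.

0.8277

ρ_k = kρ / (1 + (k−1)ρ) = 5·0.49 / (1 + 4·0.49) = 2.450 / 2.960 = 0.8277.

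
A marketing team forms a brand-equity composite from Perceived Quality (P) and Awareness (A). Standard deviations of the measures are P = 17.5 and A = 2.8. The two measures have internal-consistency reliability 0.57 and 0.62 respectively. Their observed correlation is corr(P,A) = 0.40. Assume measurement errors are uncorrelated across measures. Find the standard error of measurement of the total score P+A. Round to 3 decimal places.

11.605

Var(total) = 314.09 + 39.2 = 353.29.
True-score variance = 179.423 + 39.2 = 218.623, so reliability = 0.6188.
Error variance = 353.29 − 218.623 = 134.667; SEM = √134.667 = 11.605.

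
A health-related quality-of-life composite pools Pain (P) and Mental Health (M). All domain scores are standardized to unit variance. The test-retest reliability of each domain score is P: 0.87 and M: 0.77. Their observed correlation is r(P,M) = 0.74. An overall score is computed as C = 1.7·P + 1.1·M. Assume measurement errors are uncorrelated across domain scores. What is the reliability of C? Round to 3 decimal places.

Var(C) = 1.7² + 1.1² + 2·[1.87·0.74] = 4.1 + 2.7676 = 6.8676.
Under uncorrelated errors the observed covariances equal the true-score covariances, so only the own-variance terms attenuate.
True-score variance = [1.7²·0.87 + 1.1²·0.77] + 2.7676 = 3.446 + 2.7676 = 6.2136.
Reliability = 6.2136 / 6.8676 = 0.905.

0.905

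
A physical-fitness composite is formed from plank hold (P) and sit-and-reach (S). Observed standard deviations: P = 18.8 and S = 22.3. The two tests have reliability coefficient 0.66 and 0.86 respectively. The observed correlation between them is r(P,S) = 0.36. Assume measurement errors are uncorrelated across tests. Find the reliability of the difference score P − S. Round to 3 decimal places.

Var(P−S) = 18.8² + 22.3² − 2·18.8·22.3·0.36 = 850.73 − 301.853 = 548.877.
Under uncorrelated errors the observed covariances equal the true-score covariances, so only the own-variance terms attenuate.
True-score variance = [18.8²·0.66 + 22.3²·0.86] − 301.853 = 660.94 − 301.853 = 359.087.
Reliability = 359.087 / 548.877 = 0.654.

0.654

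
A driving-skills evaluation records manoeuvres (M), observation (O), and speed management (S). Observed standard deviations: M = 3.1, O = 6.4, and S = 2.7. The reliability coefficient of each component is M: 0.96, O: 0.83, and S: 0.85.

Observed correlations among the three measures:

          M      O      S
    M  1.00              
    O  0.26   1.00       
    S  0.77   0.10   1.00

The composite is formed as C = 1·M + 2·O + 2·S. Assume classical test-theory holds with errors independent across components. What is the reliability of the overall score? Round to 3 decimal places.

Var(C) = 3.1² + 2²·6.4² + 2²·2.7² + 2·[2·3.1·6.4·0.26 + 2·3.1·2.7·0.77 + 4·6.4·2.7·0.10] = 202.61 + 60.2372 = 262.847.
Under uncorrelated errors the observed covariances equal the true-score covariances, so only the own-variance terms attenuate.
True-score variance = [3.1²·0.96 + 2²·6.4²·0.83 + 2²·2.7²·0.85] + 60.2372 = 169.999 + 60.2372 = 230.236.
Reliability = 230.236 / 262.847 = 0.876.

0.876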